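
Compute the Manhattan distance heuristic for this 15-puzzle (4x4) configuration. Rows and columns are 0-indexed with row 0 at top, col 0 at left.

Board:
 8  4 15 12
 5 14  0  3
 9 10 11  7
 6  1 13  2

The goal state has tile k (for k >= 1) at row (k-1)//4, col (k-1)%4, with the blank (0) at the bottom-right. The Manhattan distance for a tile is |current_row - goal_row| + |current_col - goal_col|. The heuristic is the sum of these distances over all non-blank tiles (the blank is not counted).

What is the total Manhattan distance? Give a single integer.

Answer: 31

Derivation:
Tile 8: (0,0)->(1,3) = 4
Tile 4: (0,1)->(0,3) = 2
Tile 15: (0,2)->(3,2) = 3
Tile 12: (0,3)->(2,3) = 2
Tile 5: (1,0)->(1,0) = 0
Tile 14: (1,1)->(3,1) = 2
Tile 3: (1,3)->(0,2) = 2
Tile 9: (2,0)->(2,0) = 0
Tile 10: (2,1)->(2,1) = 0
Tile 11: (2,2)->(2,2) = 0
Tile 7: (2,3)->(1,2) = 2
Tile 6: (3,0)->(1,1) = 3
Tile 1: (3,1)->(0,0) = 4
Tile 13: (3,2)->(3,0) = 2
Tile 2: (3,3)->(0,1) = 5
Sum: 4 + 2 + 3 + 2 + 0 + 2 + 2 + 0 + 0 + 0 + 2 + 3 + 4 + 2 + 5 = 31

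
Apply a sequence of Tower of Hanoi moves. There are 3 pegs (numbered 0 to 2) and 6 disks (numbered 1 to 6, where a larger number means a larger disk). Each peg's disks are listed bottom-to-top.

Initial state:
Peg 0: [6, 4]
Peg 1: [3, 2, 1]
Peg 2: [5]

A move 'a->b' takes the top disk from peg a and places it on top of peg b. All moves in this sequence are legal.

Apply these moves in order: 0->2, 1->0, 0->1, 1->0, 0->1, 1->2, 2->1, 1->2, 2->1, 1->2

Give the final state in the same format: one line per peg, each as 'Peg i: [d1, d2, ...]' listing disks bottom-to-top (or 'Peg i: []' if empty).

After move 1 (0->2):
Peg 0: [6]
Peg 1: [3, 2, 1]
Peg 2: [5, 4]

After move 2 (1->0):
Peg 0: [6, 1]
Peg 1: [3, 2]
Peg 2: [5, 4]

After move 3 (0->1):
Peg 0: [6]
Peg 1: [3, 2, 1]
Peg 2: [5, 4]

After move 4 (1->0):
Peg 0: [6, 1]
Peg 1: [3, 2]
Peg 2: [5, 4]

After move 5 (0->1):
Peg 0: [6]
Peg 1: [3, 2, 1]
Peg 2: [5, 4]

After move 6 (1->2):
Peg 0: [6]
Peg 1: [3, 2]
Peg 2: [5, 4, 1]

After move 7 (2->1):
Peg 0: [6]
Peg 1: [3, 2, 1]
Peg 2: [5, 4]

After move 8 (1->2):
Peg 0: [6]
Peg 1: [3, 2]
Peg 2: [5, 4, 1]

After move 9 (2->1):
Peg 0: [6]
Peg 1: [3, 2, 1]
Peg 2: [5, 4]

After move 10 (1->2):
Peg 0: [6]
Peg 1: [3, 2]
Peg 2: [5, 4, 1]

Answer: Peg 0: [6]
Peg 1: [3, 2]
Peg 2: [5, 4, 1]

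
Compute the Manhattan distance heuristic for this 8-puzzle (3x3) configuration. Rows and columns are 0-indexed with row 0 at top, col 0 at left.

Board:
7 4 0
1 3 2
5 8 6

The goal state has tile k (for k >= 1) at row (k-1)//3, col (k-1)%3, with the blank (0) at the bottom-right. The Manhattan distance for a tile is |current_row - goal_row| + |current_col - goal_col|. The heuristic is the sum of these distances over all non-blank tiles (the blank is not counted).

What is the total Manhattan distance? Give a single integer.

Answer: 12

Derivation:
Tile 7: (0,0)->(2,0) = 2
Tile 4: (0,1)->(1,0) = 2
Tile 1: (1,0)->(0,0) = 1
Tile 3: (1,1)->(0,2) = 2
Tile 2: (1,2)->(0,1) = 2
Tile 5: (2,0)->(1,1) = 2
Tile 8: (2,1)->(2,1) = 0
Tile 6: (2,2)->(1,2) = 1
Sum: 2 + 2 + 1 + 2 + 2 + 2 + 0 + 1 = 12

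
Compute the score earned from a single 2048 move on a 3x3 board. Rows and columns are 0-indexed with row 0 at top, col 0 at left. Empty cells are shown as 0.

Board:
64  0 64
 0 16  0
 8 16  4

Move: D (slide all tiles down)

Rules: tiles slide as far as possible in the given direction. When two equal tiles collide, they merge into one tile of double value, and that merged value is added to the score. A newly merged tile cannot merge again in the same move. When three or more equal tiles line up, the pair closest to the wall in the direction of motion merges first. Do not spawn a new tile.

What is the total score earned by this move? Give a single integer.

Slide down:
col 0: [64, 0, 8] -> [0, 64, 8]  score +0 (running 0)
col 1: [0, 16, 16] -> [0, 0, 32]  score +32 (running 32)
col 2: [64, 0, 4] -> [0, 64, 4]  score +0 (running 32)
Board after move:
 0  0  0
64  0 64
 8 32  4

Answer: 32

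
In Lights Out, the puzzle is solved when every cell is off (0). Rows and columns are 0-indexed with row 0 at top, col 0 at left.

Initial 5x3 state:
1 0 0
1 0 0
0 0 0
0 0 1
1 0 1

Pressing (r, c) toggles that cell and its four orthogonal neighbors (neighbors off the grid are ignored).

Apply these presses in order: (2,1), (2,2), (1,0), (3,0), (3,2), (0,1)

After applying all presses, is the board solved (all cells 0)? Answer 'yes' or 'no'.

After press 1 at (2,1):
1 0 0
1 1 0
1 1 1
0 1 1
1 0 1

After press 2 at (2,2):
1 0 0
1 1 1
1 0 0
0 1 0
1 0 1

After press 3 at (1,0):
0 0 0
0 0 1
0 0 0
0 1 0
1 0 1

After press 4 at (3,0):
0 0 0
0 0 1
1 0 0
1 0 0
0 0 1

After press 5 at (3,2):
0 0 0
0 0 1
1 0 1
1 1 1
0 0 0

After press 6 at (0,1):
1 1 1
0 1 1
1 0 1
1 1 1
0 0 0

Lights still on: 10

Answer: no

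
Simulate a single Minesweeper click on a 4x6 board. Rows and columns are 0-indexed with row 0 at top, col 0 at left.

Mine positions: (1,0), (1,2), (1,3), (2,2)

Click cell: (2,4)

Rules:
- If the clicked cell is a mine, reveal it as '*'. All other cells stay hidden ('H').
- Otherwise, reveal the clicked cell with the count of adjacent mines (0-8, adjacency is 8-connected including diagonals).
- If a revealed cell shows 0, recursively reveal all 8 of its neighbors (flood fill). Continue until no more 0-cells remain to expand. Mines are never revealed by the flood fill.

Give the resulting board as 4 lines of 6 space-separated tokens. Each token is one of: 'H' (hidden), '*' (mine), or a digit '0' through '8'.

H H H H H H
H H H H H H
H H H H 1 H
H H H H H H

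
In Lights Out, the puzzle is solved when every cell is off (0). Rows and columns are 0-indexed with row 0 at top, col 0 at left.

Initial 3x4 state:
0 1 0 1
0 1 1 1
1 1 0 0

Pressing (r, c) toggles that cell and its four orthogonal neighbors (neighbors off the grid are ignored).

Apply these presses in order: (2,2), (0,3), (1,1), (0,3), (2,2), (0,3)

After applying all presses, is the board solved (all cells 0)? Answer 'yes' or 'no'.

After press 1 at (2,2):
0 1 0 1
0 1 0 1
1 0 1 1

After press 2 at (0,3):
0 1 1 0
0 1 0 0
1 0 1 1

After press 3 at (1,1):
0 0 1 0
1 0 1 0
1 1 1 1

After press 4 at (0,3):
0 0 0 1
1 0 1 1
1 1 1 1

After press 5 at (2,2):
0 0 0 1
1 0 0 1
1 0 0 0

After press 6 at (0,3):
0 0 1 0
1 0 0 0
1 0 0 0

Lights still on: 3

Answer: no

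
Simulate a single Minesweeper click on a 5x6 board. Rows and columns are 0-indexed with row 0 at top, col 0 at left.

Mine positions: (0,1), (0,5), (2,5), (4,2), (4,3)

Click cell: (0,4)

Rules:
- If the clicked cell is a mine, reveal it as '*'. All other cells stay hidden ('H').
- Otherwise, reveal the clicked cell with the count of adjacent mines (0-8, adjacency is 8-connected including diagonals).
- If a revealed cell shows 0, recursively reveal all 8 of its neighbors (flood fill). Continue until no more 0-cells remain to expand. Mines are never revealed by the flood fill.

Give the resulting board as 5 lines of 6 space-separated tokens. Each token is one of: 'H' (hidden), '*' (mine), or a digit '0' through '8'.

H H H H 1 H
H H H H H H
H H H H H H
H H H H H H
H H H H H H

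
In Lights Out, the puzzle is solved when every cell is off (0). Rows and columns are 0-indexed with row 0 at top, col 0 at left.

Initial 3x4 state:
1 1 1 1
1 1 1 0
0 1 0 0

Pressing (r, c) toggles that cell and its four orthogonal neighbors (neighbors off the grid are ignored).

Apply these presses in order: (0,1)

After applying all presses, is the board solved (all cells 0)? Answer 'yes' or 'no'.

Answer: no

Derivation:
After press 1 at (0,1):
0 0 0 1
1 0 1 0
0 1 0 0

Lights still on: 4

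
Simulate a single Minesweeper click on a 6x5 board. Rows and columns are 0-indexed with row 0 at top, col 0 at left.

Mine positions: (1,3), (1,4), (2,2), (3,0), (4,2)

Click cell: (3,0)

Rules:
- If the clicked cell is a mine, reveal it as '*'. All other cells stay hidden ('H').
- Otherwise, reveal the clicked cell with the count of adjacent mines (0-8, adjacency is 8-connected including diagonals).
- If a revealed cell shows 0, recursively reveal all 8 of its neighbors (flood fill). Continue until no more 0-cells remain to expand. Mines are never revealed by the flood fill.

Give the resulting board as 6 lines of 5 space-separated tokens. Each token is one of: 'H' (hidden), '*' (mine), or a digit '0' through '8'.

H H H H H
H H H H H
H H H H H
* H H H H
H H H H H
H H H H H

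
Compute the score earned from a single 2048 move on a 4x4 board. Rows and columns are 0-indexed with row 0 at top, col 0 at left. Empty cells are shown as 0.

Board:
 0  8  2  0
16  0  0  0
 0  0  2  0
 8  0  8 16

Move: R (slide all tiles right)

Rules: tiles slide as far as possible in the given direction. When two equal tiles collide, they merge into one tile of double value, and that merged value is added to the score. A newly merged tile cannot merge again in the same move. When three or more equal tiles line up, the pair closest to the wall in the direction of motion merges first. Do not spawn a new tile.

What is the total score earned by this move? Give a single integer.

Slide right:
row 0: [0, 8, 2, 0] -> [0, 0, 8, 2]  score +0 (running 0)
row 1: [16, 0, 0, 0] -> [0, 0, 0, 16]  score +0 (running 0)
row 2: [0, 0, 2, 0] -> [0, 0, 0, 2]  score +0 (running 0)
row 3: [8, 0, 8, 16] -> [0, 0, 16, 16]  score +16 (running 16)
Board after move:
 0  0  8  2
 0  0  0 16
 0  0  0  2
 0  0 16 16

Answer: 16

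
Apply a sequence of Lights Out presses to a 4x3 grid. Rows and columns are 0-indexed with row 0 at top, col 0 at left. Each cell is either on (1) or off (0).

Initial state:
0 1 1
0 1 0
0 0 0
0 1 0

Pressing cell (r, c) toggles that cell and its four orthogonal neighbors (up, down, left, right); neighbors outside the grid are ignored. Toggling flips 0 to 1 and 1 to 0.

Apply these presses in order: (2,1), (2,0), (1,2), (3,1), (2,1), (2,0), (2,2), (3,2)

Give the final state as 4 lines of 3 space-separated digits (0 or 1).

After press 1 at (2,1):
0 1 1
0 0 0
1 1 1
0 0 0

After press 2 at (2,0):
0 1 1
1 0 0
0 0 1
1 0 0

After press 3 at (1,2):
0 1 0
1 1 1
0 0 0
1 0 0

After press 4 at (3,1):
0 1 0
1 1 1
0 1 0
0 1 1

After press 5 at (2,1):
0 1 0
1 0 1
1 0 1
0 0 1

After press 6 at (2,0):
0 1 0
0 0 1
0 1 1
1 0 1

After press 7 at (2,2):
0 1 0
0 0 0
0 0 0
1 0 0

After press 8 at (3,2):
0 1 0
0 0 0
0 0 1
1 1 1

Answer: 0 1 0
0 0 0
0 0 1
1 1 1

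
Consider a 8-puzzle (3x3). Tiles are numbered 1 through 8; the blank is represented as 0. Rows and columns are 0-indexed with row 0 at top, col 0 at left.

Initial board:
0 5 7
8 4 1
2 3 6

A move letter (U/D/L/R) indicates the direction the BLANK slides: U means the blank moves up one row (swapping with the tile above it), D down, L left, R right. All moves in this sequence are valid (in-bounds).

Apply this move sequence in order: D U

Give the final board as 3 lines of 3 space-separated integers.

Answer: 0 5 7
8 4 1
2 3 6

Derivation:
After move 1 (D):
8 5 7
0 4 1
2 3 6

After move 2 (U):
0 5 7
8 4 1
2 3 6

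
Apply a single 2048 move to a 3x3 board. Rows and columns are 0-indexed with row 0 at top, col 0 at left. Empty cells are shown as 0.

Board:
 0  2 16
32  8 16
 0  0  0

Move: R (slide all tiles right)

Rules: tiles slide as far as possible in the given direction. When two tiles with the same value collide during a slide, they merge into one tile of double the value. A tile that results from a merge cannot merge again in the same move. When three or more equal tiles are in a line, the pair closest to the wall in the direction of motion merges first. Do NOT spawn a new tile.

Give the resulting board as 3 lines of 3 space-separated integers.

Answer:  0  2 16
32  8 16
 0  0  0

Derivation:
Slide right:
row 0: [0, 2, 16] -> [0, 2, 16]
row 1: [32, 8, 16] -> [32, 8, 16]
row 2: [0, 0, 0] -> [0, 0, 0]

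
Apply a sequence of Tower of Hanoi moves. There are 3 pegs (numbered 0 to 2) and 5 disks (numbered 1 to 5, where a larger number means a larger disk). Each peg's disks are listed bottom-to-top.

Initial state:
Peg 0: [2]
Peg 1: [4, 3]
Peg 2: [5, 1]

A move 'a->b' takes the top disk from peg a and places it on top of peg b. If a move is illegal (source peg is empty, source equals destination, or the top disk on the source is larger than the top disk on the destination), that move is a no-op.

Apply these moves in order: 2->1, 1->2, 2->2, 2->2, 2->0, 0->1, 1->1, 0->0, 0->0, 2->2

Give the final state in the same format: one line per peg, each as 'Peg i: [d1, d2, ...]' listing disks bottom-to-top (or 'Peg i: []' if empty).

After move 1 (2->1):
Peg 0: [2]
Peg 1: [4, 3, 1]
Peg 2: [5]

After move 2 (1->2):
Peg 0: [2]
Peg 1: [4, 3]
Peg 2: [5, 1]

After move 3 (2->2):
Peg 0: [2]
Peg 1: [4, 3]
Peg 2: [5, 1]

After move 4 (2->2):
Peg 0: [2]
Peg 1: [4, 3]
Peg 2: [5, 1]

After move 5 (2->0):
Peg 0: [2, 1]
Peg 1: [4, 3]
Peg 2: [5]

After move 6 (0->1):
Peg 0: [2]
Peg 1: [4, 3, 1]
Peg 2: [5]

After move 7 (1->1):
Peg 0: [2]
Peg 1: [4, 3, 1]
Peg 2: [5]

After move 8 (0->0):
Peg 0: [2]
Peg 1: [4, 3, 1]
Peg 2: [5]

After move 9 (0->0):
Peg 0: [2]
Peg 1: [4, 3, 1]
Peg 2: [5]

After move 10 (2->2):
Peg 0: [2]
Peg 1: [4, 3, 1]
Peg 2: [5]

Answer: Peg 0: [2]
Peg 1: [4, 3, 1]
Peg 2: [5]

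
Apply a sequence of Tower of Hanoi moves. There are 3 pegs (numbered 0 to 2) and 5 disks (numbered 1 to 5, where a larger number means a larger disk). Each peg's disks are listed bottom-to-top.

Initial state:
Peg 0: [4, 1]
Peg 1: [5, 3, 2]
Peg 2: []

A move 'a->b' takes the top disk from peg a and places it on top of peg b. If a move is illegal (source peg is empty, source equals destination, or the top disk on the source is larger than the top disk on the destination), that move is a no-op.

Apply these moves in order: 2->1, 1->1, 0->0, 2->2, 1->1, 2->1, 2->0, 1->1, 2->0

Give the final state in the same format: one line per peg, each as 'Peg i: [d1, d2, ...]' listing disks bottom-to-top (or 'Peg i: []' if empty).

Answer: Peg 0: [4, 1]
Peg 1: [5, 3, 2]
Peg 2: []

Derivation:
After move 1 (2->1):
Peg 0: [4, 1]
Peg 1: [5, 3, 2]
Peg 2: []

After move 2 (1->1):
Peg 0: [4, 1]
Peg 1: [5, 3, 2]
Peg 2: []

After move 3 (0->0):
Peg 0: [4, 1]
Peg 1: [5, 3, 2]
Peg 2: []

After move 4 (2->2):
Peg 0: [4, 1]
Peg 1: [5, 3, 2]
Peg 2: []

After move 5 (1->1):
Peg 0: [4, 1]
Peg 1: [5, 3, 2]
Peg 2: []

After move 6 (2->1):
Peg 0: [4, 1]
Peg 1: [5, 3, 2]
Peg 2: []

After move 7 (2->0):
Peg 0: [4, 1]
Peg 1: [5, 3, 2]
Peg 2: []

After move 8 (1->1):
Peg 0: [4, 1]
Peg 1: [5, 3, 2]
Peg 2: []

After move 9 (2->0):
Peg 0: [4, 1]
Peg 1: [5, 3, 2]
Peg 2: []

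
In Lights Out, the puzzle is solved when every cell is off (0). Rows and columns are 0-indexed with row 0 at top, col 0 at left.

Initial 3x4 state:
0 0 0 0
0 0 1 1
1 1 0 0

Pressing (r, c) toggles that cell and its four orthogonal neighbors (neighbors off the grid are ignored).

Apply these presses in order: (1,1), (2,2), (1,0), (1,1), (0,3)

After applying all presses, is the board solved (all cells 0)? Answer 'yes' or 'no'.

After press 1 at (1,1):
0 1 0 0
1 1 0 1
1 0 0 0

After press 2 at (2,2):
0 1 0 0
1 1 1 1
1 1 1 1

After press 3 at (1,0):
1 1 0 0
0 0 1 1
0 1 1 1

After press 4 at (1,1):
1 0 0 0
1 1 0 1
0 0 1 1

After press 5 at (0,3):
1 0 1 1
1 1 0 0
0 0 1 1

Lights still on: 7

Answer: no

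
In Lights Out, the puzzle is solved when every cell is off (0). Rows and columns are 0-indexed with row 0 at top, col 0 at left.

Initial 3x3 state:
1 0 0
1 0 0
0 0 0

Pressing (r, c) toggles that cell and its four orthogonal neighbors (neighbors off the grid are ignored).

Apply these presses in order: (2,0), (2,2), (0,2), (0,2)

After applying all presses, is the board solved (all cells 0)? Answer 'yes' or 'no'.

After press 1 at (2,0):
1 0 0
0 0 0
1 1 0

After press 2 at (2,2):
1 0 0
0 0 1
1 0 1

After press 3 at (0,2):
1 1 1
0 0 0
1 0 1

After press 4 at (0,2):
1 0 0
0 0 1
1 0 1

Lights still on: 4

Answer: no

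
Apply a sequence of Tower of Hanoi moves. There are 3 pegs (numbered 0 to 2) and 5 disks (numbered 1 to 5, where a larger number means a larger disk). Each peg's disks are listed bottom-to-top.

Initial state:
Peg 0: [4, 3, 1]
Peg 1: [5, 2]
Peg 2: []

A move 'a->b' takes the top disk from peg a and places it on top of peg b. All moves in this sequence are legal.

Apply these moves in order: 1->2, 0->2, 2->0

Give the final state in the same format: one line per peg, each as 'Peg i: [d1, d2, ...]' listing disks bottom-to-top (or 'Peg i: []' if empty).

Answer: Peg 0: [4, 3, 1]
Peg 1: [5]
Peg 2: [2]

Derivation:
After move 1 (1->2):
Peg 0: [4, 3, 1]
Peg 1: [5]
Peg 2: [2]

After move 2 (0->2):
Peg 0: [4, 3]
Peg 1: [5]
Peg 2: [2, 1]

After move 3 (2->0):
Peg 0: [4, 3, 1]
Peg 1: [5]
Peg 2: [2]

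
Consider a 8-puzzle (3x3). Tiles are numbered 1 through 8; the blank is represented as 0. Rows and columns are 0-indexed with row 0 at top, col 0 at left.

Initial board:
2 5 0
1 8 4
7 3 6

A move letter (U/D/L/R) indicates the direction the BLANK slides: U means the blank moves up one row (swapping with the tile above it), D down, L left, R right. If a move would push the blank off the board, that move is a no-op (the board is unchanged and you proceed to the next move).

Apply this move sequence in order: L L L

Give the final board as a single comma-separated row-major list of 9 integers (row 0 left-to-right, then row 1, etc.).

After move 1 (L):
2 0 5
1 8 4
7 3 6

After move 2 (L):
0 2 5
1 8 4
7 3 6

After move 3 (L):
0 2 5
1 8 4
7 3 6

Answer: 0, 2, 5, 1, 8, 4, 7, 3, 6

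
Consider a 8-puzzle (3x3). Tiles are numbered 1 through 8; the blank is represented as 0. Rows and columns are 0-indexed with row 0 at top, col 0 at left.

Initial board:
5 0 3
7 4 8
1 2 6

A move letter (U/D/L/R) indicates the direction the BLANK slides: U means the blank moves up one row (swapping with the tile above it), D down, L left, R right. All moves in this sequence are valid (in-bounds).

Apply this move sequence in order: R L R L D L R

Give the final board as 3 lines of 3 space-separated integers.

Answer: 5 4 3
7 0 8
1 2 6

Derivation:
After move 1 (R):
5 3 0
7 4 8
1 2 6

After move 2 (L):
5 0 3
7 4 8
1 2 6

After move 3 (R):
5 3 0
7 4 8
1 2 6

After move 4 (L):
5 0 3
7 4 8
1 2 6

After move 5 (D):
5 4 3
7 0 8
1 2 6

After move 6 (L):
5 4 3
0 7 8
1 2 6

After move 7 (R):
5 4 3
7 0 8
1 2 6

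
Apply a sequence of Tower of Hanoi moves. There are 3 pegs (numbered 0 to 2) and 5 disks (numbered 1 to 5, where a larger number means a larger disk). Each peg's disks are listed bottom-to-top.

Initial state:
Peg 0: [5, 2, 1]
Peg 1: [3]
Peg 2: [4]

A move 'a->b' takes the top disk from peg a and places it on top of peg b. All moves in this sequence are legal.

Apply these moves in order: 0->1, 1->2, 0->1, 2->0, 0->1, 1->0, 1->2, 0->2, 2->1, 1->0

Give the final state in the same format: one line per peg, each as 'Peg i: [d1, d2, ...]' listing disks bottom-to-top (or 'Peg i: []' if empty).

Answer: Peg 0: [5, 1]
Peg 1: [3]
Peg 2: [4, 2]

Derivation:
After move 1 (0->1):
Peg 0: [5, 2]
Peg 1: [3, 1]
Peg 2: [4]

After move 2 (1->2):
Peg 0: [5, 2]
Peg 1: [3]
Peg 2: [4, 1]

After move 3 (0->1):
Peg 0: [5]
Peg 1: [3, 2]
Peg 2: [4, 1]

After move 4 (2->0):
Peg 0: [5, 1]
Peg 1: [3, 2]
Peg 2: [4]

After move 5 (0->1):
Peg 0: [5]
Peg 1: [3, 2, 1]
Peg 2: [4]

After move 6 (1->0):
Peg 0: [5, 1]
Peg 1: [3, 2]
Peg 2: [4]

After move 7 (1->2):
Peg 0: [5, 1]
Peg 1: [3]
Peg 2: [4, 2]

After move 8 (0->2):
Peg 0: [5]
Peg 1: [3]
Peg 2: [4, 2, 1]

After move 9 (2->1):
Peg 0: [5]
Peg 1: [3, 1]
Peg 2: [4, 2]

After move 10 (1->0):
Peg 0: [5, 1]
Peg 1: [3]
Peg 2: [4, 2]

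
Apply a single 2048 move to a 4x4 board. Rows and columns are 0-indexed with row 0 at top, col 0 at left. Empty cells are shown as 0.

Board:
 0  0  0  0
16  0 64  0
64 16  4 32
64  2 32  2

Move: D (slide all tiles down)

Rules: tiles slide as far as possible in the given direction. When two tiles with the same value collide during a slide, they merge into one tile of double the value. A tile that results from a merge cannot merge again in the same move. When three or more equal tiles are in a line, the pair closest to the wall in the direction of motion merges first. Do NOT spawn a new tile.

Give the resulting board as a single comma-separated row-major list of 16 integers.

Answer: 0, 0, 0, 0, 0, 0, 64, 0, 16, 16, 4, 32, 128, 2, 32, 2

Derivation:
Slide down:
col 0: [0, 16, 64, 64] -> [0, 0, 16, 128]
col 1: [0, 0, 16, 2] -> [0, 0, 16, 2]
col 2: [0, 64, 4, 32] -> [0, 64, 4, 32]
col 3: [0, 0, 32, 2] -> [0, 0, 32, 2]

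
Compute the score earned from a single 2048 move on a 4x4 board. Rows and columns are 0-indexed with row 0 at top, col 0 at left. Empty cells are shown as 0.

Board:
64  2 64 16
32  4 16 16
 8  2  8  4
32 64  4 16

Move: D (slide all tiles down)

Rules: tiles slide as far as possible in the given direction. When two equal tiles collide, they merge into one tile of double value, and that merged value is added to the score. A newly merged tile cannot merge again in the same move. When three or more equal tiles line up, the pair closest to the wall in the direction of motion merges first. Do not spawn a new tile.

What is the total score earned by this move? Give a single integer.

Answer: 32

Derivation:
Slide down:
col 0: [64, 32, 8, 32] -> [64, 32, 8, 32]  score +0 (running 0)
col 1: [2, 4, 2, 64] -> [2, 4, 2, 64]  score +0 (running 0)
col 2: [64, 16, 8, 4] -> [64, 16, 8, 4]  score +0 (running 0)
col 3: [16, 16, 4, 16] -> [0, 32, 4, 16]  score +32 (running 32)
Board after move:
64  2 64  0
32  4 16 32
 8  2  8  4
32 64  4 16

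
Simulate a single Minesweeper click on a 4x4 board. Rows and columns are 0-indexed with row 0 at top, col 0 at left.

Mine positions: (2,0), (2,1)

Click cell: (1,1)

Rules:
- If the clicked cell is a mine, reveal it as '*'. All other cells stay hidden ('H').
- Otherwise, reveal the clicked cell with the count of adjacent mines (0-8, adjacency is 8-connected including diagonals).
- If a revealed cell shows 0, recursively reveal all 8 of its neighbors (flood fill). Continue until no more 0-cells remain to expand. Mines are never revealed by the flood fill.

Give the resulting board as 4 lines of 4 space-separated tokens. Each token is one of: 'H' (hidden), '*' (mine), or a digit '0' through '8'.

H H H H
H 2 H H
H H H H
H H H H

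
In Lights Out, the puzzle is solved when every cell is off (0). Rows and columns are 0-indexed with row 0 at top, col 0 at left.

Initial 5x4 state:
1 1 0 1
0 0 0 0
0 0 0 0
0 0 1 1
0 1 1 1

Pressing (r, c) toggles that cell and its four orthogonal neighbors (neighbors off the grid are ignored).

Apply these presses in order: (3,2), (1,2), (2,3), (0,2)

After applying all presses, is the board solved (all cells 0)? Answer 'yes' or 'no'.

Answer: no

Derivation:
After press 1 at (3,2):
1 1 0 1
0 0 0 0
0 0 1 0
0 1 0 0
0 1 0 1

After press 2 at (1,2):
1 1 1 1
0 1 1 1
0 0 0 0
0 1 0 0
0 1 0 1

After press 3 at (2,3):
1 1 1 1
0 1 1 0
0 0 1 1
0 1 0 1
0 1 0 1

After press 4 at (0,2):
1 0 0 0
0 1 0 0
0 0 1 1
0 1 0 1
0 1 0 1

Lights still on: 8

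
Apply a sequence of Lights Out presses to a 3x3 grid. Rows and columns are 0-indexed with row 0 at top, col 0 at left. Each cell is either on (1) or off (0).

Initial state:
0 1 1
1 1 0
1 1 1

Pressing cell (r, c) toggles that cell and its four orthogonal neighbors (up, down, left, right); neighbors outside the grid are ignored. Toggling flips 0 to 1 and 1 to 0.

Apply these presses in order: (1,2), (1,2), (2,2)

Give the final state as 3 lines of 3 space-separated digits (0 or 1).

After press 1 at (1,2):
0 1 0
1 0 1
1 1 0

After press 2 at (1,2):
0 1 1
1 1 0
1 1 1

After press 3 at (2,2):
0 1 1
1 1 1
1 0 0

Answer: 0 1 1
1 1 1
1 0 0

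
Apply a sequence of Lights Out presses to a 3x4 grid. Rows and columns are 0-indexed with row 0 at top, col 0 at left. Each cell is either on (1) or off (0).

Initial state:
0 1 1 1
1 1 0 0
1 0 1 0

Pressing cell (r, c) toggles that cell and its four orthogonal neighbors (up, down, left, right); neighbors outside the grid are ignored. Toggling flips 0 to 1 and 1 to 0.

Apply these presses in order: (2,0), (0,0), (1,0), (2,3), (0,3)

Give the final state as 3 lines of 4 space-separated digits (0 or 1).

After press 1 at (2,0):
0 1 1 1
0 1 0 0
0 1 1 0

After press 2 at (0,0):
1 0 1 1
1 1 0 0
0 1 1 0

After press 3 at (1,0):
0 0 1 1
0 0 0 0
1 1 1 0

After press 4 at (2,3):
0 0 1 1
0 0 0 1
1 1 0 1

After press 5 at (0,3):
0 0 0 0
0 0 0 0
1 1 0 1

Answer: 0 0 0 0
0 0 0 0
1 1 0 1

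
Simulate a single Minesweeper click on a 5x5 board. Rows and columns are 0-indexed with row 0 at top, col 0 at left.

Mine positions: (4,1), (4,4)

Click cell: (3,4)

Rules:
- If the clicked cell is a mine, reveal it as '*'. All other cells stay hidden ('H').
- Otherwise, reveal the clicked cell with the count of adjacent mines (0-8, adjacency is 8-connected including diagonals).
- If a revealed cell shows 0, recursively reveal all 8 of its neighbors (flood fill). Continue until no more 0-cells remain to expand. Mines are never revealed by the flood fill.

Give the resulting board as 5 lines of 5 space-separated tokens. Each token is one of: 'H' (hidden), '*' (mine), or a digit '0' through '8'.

H H H H H
H H H H H
H H H H H
H H H H 1
H H H H H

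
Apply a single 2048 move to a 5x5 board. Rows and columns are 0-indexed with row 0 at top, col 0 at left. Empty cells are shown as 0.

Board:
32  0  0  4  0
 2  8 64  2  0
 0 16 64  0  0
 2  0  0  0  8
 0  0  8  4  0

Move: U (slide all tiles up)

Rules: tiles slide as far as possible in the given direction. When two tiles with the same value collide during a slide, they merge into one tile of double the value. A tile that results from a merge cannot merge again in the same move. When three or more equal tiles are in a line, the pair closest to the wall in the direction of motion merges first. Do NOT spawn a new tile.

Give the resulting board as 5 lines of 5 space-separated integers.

Answer:  32   8 128   4   8
  4  16   8   2   0
  0   0   0   4   0
  0   0   0   0   0
  0   0   0   0   0

Derivation:
Slide up:
col 0: [32, 2, 0, 2, 0] -> [32, 4, 0, 0, 0]
col 1: [0, 8, 16, 0, 0] -> [8, 16, 0, 0, 0]
col 2: [0, 64, 64, 0, 8] -> [128, 8, 0, 0, 0]
col 3: [4, 2, 0, 0, 4] -> [4, 2, 4, 0, 0]
col 4: [0, 0, 0, 8, 0] -> [8, 0, 0, 0, 0]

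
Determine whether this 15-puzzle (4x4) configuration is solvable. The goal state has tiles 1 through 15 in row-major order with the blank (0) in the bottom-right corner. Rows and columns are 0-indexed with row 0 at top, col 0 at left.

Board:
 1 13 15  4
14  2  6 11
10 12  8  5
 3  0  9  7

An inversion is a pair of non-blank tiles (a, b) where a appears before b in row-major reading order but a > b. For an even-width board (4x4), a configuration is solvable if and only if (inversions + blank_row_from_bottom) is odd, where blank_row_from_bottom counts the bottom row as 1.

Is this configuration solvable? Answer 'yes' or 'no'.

Inversions: 58
Blank is in row 3 (0-indexed from top), which is row 1 counting from the bottom (bottom = 1).
58 + 1 = 59, which is odd, so the puzzle is solvable.

Answer: yes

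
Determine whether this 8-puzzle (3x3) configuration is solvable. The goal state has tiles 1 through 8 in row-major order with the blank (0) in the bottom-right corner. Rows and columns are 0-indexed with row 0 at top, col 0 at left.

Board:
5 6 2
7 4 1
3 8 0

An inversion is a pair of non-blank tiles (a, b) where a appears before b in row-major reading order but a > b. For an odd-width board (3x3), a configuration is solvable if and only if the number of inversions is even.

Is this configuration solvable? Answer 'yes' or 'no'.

Inversions (pairs i<j in row-major order where tile[i] > tile[j] > 0): 14
14 is even, so the puzzle is solvable.

Answer: yes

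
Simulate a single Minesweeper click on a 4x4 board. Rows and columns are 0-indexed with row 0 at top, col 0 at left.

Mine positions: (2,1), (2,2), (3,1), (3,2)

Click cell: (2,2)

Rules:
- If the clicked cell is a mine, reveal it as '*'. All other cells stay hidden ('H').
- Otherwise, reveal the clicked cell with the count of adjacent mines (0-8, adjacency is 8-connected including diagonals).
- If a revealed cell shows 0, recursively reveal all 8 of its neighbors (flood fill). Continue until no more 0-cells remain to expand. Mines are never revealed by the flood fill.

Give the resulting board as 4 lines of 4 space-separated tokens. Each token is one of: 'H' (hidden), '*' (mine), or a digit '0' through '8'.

H H H H
H H H H
H H * H
H H H H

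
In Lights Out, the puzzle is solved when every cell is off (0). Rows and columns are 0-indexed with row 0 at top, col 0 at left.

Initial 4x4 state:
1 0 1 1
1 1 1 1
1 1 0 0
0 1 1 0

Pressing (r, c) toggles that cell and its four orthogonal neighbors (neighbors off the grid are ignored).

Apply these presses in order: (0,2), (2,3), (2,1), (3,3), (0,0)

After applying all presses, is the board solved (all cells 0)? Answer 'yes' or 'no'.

After press 1 at (0,2):
1 1 0 0
1 1 0 1
1 1 0 0
0 1 1 0

After press 2 at (2,3):
1 1 0 0
1 1 0 0
1 1 1 1
0 1 1 1

After press 3 at (2,1):
1 1 0 0
1 0 0 0
0 0 0 1
0 0 1 1

After press 4 at (3,3):
1 1 0 0
1 0 0 0
0 0 0 0
0 0 0 0

After press 5 at (0,0):
0 0 0 0
0 0 0 0
0 0 0 0
0 0 0 0

Lights still on: 0

Answer: yes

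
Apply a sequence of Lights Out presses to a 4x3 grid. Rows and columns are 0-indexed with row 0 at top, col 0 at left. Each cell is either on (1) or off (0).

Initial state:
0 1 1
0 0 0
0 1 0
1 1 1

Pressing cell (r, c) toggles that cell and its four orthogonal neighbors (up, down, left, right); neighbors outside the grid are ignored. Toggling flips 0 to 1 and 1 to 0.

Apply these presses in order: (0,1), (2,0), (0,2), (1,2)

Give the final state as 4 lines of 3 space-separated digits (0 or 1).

After press 1 at (0,1):
1 0 0
0 1 0
0 1 0
1 1 1

After press 2 at (2,0):
1 0 0
1 1 0
1 0 0
0 1 1

After press 3 at (0,2):
1 1 1
1 1 1
1 0 0
0 1 1

After press 4 at (1,2):
1 1 0
1 0 0
1 0 1
0 1 1

Answer: 1 1 0
1 0 0
1 0 1
0 1 1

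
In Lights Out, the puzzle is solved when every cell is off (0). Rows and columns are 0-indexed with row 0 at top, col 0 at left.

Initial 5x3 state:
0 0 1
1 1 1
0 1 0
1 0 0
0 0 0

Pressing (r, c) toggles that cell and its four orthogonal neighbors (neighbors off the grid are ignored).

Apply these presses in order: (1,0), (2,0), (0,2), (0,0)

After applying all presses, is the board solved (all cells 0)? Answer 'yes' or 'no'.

Answer: yes

Derivation:
After press 1 at (1,0):
1 0 1
0 0 1
1 1 0
1 0 0
0 0 0

After press 2 at (2,0):
1 0 1
1 0 1
0 0 0
0 0 0
0 0 0

After press 3 at (0,2):
1 1 0
1 0 0
0 0 0
0 0 0
0 0 0

After press 4 at (0,0):
0 0 0
0 0 0
0 0 0
0 0 0
0 0 0

Lights still on: 0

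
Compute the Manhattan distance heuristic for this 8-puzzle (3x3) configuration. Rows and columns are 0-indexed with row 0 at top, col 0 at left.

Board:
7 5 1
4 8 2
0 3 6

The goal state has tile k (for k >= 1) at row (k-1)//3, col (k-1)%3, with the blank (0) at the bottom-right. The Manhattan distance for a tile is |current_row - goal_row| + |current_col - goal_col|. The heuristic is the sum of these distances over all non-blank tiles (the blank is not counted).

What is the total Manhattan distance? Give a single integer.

Answer: 12

Derivation:
Tile 7: (0,0)->(2,0) = 2
Tile 5: (0,1)->(1,1) = 1
Tile 1: (0,2)->(0,0) = 2
Tile 4: (1,0)->(1,0) = 0
Tile 8: (1,1)->(2,1) = 1
Tile 2: (1,2)->(0,1) = 2
Tile 3: (2,1)->(0,2) = 3
Tile 6: (2,2)->(1,2) = 1
Sum: 2 + 1 + 2 + 0 + 1 + 2 + 3 + 1 = 12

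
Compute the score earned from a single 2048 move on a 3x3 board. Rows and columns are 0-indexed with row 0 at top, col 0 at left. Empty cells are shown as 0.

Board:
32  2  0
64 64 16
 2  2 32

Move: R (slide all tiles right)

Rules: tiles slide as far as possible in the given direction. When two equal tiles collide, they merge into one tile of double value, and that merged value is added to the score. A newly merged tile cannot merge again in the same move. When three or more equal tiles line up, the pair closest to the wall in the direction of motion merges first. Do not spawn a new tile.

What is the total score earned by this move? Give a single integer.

Answer: 132

Derivation:
Slide right:
row 0: [32, 2, 0] -> [0, 32, 2]  score +0 (running 0)
row 1: [64, 64, 16] -> [0, 128, 16]  score +128 (running 128)
row 2: [2, 2, 32] -> [0, 4, 32]  score +4 (running 132)
Board after move:
  0  32   2
  0 128  16
  0   4  32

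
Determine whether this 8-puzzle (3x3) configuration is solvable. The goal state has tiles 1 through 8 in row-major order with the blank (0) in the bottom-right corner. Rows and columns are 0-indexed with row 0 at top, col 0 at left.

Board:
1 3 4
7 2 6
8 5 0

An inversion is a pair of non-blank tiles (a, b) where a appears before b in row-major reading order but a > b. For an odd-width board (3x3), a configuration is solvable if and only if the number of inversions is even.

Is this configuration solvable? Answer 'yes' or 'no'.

Inversions (pairs i<j in row-major order where tile[i] > tile[j] > 0): 7
7 is odd, so the puzzle is not solvable.

Answer: no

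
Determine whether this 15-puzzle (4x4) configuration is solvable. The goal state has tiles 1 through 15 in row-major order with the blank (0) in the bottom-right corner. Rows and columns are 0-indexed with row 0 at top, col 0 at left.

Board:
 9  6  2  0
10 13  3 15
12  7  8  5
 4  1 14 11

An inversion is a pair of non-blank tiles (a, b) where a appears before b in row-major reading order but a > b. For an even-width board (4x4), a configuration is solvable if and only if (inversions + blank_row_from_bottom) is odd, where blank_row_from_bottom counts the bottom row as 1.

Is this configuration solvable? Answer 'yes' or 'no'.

Inversions: 53
Blank is in row 0 (0-indexed from top), which is row 4 counting from the bottom (bottom = 1).
53 + 4 = 57, which is odd, so the puzzle is solvable.

Answer: yes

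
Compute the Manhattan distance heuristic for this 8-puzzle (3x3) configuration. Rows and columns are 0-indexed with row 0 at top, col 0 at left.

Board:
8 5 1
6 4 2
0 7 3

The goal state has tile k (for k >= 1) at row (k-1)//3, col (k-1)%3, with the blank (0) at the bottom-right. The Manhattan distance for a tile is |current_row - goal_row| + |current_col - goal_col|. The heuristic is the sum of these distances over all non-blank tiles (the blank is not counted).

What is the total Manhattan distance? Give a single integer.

Tile 8: at (0,0), goal (2,1), distance |0-2|+|0-1| = 3
Tile 5: at (0,1), goal (1,1), distance |0-1|+|1-1| = 1
Tile 1: at (0,2), goal (0,0), distance |0-0|+|2-0| = 2
Tile 6: at (1,0), goal (1,2), distance |1-1|+|0-2| = 2
Tile 4: at (1,1), goal (1,0), distance |1-1|+|1-0| = 1
Tile 2: at (1,2), goal (0,1), distance |1-0|+|2-1| = 2
Tile 7: at (2,1), goal (2,0), distance |2-2|+|1-0| = 1
Tile 3: at (2,2), goal (0,2), distance |2-0|+|2-2| = 2
Sum: 3 + 1 + 2 + 2 + 1 + 2 + 1 + 2 = 14

Answer: 14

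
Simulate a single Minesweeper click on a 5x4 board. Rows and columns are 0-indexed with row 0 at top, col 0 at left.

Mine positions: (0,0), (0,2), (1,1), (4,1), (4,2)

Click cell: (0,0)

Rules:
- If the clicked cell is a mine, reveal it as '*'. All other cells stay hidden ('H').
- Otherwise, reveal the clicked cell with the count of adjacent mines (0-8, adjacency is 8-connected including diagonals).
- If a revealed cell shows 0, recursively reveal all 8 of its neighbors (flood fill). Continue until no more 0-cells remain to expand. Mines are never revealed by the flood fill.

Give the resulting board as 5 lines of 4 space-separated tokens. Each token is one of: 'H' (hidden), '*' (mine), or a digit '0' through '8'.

* H H H
H H H H
H H H H
H H H H
H H H H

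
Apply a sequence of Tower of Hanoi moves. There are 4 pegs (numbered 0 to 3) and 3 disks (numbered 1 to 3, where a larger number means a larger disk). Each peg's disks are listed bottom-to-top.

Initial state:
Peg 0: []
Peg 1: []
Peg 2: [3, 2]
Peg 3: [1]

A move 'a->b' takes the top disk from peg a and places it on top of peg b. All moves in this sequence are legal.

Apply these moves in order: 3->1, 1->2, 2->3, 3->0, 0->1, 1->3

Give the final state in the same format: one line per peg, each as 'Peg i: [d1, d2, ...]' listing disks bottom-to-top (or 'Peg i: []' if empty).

After move 1 (3->1):
Peg 0: []
Peg 1: [1]
Peg 2: [3, 2]
Peg 3: []

After move 2 (1->2):
Peg 0: []
Peg 1: []
Peg 2: [3, 2, 1]
Peg 3: []

After move 3 (2->3):
Peg 0: []
Peg 1: []
Peg 2: [3, 2]
Peg 3: [1]

After move 4 (3->0):
Peg 0: [1]
Peg 1: []
Peg 2: [3, 2]
Peg 3: []

After move 5 (0->1):
Peg 0: []
Peg 1: [1]
Peg 2: [3, 2]
Peg 3: []

After move 6 (1->3):
Peg 0: []
Peg 1: []
Peg 2: [3, 2]
Peg 3: [1]

Answer: Peg 0: []
Peg 1: []
Peg 2: [3, 2]
Peg 3: [1]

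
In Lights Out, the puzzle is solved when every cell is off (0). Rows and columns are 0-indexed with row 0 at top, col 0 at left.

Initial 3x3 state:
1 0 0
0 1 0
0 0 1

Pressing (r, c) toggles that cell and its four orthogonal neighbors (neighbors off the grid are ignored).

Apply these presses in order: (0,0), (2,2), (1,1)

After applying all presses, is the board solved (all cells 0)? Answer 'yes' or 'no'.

Answer: yes

Derivation:
After press 1 at (0,0):
0 1 0
1 1 0
0 0 1

After press 2 at (2,2):
0 1 0
1 1 1
0 1 0

After press 3 at (1,1):
0 0 0
0 0 0
0 0 0

Lights still on: 0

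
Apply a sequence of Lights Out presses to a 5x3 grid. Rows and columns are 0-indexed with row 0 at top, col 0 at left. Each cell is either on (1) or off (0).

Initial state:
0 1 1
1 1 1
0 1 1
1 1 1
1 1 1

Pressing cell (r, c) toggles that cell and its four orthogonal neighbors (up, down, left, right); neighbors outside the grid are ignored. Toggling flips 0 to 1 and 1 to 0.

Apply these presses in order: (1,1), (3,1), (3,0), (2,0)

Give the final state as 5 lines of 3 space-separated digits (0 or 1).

Answer: 0 0 1
1 0 0
0 0 1
0 1 0
0 0 1

Derivation:
After press 1 at (1,1):
0 0 1
0 0 0
0 0 1
1 1 1
1 1 1

After press 2 at (3,1):
0 0 1
0 0 0
0 1 1
0 0 0
1 0 1

After press 3 at (3,0):
0 0 1
0 0 0
1 1 1
1 1 0
0 0 1

After press 4 at (2,0):
0 0 1
1 0 0
0 0 1
0 1 0
0 0 1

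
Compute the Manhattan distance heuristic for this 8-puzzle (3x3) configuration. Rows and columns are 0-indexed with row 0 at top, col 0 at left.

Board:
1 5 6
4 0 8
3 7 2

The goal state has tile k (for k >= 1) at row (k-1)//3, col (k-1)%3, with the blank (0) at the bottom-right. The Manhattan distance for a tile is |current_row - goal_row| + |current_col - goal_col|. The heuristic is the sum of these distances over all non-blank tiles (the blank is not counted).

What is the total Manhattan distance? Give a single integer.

Answer: 12

Derivation:
Tile 1: (0,0)->(0,0) = 0
Tile 5: (0,1)->(1,1) = 1
Tile 6: (0,2)->(1,2) = 1
Tile 4: (1,0)->(1,0) = 0
Tile 8: (1,2)->(2,1) = 2
Tile 3: (2,0)->(0,2) = 4
Tile 7: (2,1)->(2,0) = 1
Tile 2: (2,2)->(0,1) = 3
Sum: 0 + 1 + 1 + 0 + 2 + 4 + 1 + 3 = 12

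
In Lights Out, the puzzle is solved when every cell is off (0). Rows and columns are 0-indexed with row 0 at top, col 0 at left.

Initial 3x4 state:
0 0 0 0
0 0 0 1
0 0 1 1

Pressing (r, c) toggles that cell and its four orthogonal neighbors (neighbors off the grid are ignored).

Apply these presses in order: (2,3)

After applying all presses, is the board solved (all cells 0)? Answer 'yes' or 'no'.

After press 1 at (2,3):
0 0 0 0
0 0 0 0
0 0 0 0

Lights still on: 0

Answer: yes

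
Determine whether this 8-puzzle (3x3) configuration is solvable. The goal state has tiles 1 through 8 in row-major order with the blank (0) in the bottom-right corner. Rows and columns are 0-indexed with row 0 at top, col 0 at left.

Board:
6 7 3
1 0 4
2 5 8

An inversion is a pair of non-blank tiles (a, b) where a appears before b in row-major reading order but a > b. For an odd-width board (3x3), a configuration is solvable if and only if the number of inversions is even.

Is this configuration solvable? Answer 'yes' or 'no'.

Answer: no

Derivation:
Inversions (pairs i<j in row-major order where tile[i] > tile[j] > 0): 13
13 is odd, so the puzzle is not solvable.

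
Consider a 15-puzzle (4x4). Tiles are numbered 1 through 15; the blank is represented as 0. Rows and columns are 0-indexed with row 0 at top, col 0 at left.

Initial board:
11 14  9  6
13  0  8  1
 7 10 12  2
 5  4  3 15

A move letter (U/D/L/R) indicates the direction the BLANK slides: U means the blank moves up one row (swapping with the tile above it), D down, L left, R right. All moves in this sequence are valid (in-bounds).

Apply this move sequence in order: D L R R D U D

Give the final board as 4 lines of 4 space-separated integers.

After move 1 (D):
11 14  9  6
13 10  8  1
 7  0 12  2
 5  4  3 15

After move 2 (L):
11 14  9  6
13 10  8  1
 0  7 12  2
 5  4  3 15

After move 3 (R):
11 14  9  6
13 10  8  1
 7  0 12  2
 5  4  3 15

After move 4 (R):
11 14  9  6
13 10  8  1
 7 12  0  2
 5  4  3 15

After move 5 (D):
11 14  9  6
13 10  8  1
 7 12  3  2
 5  4  0 15

After move 6 (U):
11 14  9  6
13 10  8  1
 7 12  0  2
 5  4  3 15

After move 7 (D):
11 14  9  6
13 10  8  1
 7 12  3  2
 5  4  0 15

Answer: 11 14  9  6
13 10  8  1
 7 12  3  2
 5  4  0 15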